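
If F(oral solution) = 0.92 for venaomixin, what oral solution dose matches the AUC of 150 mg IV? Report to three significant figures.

D_oral = 163 mg

For equal systemic exposure: F × D_ev = D_iv
D_ev = D_iv / F = 150 / 0.92 = 163.043 mg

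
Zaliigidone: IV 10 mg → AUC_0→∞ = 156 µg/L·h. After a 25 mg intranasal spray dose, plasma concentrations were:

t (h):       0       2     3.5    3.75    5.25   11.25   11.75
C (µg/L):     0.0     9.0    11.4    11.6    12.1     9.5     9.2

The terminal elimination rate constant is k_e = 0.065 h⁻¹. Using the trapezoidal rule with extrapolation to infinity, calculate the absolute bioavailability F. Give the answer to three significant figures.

Trapezoidal AUC_0→11.75 (intranasal spray):
  [0→2]: (0.0+9.0)/2 × 2 = 9.0
  [2→3.5]: (9.0+11.4)/2 × 1.5 = 15.3
  [3.5→3.75]: (11.4+11.6)/2 × 0.25 = 2.875
  [3.75→5.25]: (11.6+12.1)/2 × 1.5 = 17.775
  [5.25→11.25]: (12.1+9.5)/2 × 6 = 64.8
  [11.25→11.75]: (9.5+9.2)/2 × 0.5 = 4.675
  Sum = 114.425 µg/L·h
Tail: C_last/k_e = 9.2/0.065 = 141.538
AUC_0→∞ (intranasal spray) = 114.425 + 141.538 = 255.963 µg/L·h
F = (AUC_ev/D_ev)/(AUC_iv/D_iv) = (255.963/25)/(156/10) = 10.23852/15.6 = 0.6563

F = 0.656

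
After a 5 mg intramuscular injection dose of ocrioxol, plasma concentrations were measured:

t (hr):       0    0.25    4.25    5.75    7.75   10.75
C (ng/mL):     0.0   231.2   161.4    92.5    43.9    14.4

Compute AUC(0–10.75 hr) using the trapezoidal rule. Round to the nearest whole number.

AUC = 1228 ng/mL·hr

Trapezoidal AUC_0→10.75:
  [0→0.25]: (0.0+231.2)/2 × 0.25 = 28.9
  [0.25→4.25]: (231.2+161.4)/2 × 4 = 785.2
  [4.25→5.75]: (161.4+92.5)/2 × 1.5 = 190.425
  [5.75→7.75]: (92.5+43.9)/2 × 2 = 136.4
  [7.75→10.75]: (43.9+14.4)/2 × 3 = 87.45
  Sum = 1228.375 ng/mL·hr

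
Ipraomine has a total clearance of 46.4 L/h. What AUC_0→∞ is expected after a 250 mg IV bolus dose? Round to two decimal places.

AUC = 5.39 mg/L·h

AUC_0→∞ = Dose_iv / CL
        = 250 / 46.4 = 5.38793 mg/L·h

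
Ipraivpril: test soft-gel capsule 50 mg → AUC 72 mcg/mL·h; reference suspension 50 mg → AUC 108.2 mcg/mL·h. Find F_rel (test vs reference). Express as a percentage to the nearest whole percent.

F_rel = (AUC_test/D_test) / (AUC_ref/D_ref)
      = (72/50) / (108.2/50)
      = 1.44 / 2.164 = 0.6654 = 66.54%

F_rel = 67%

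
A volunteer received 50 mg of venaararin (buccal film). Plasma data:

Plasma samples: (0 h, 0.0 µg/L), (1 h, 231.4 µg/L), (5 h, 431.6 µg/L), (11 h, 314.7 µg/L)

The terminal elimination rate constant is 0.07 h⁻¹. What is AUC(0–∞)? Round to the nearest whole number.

AUC = 8176 µg/L·h

Trapezoidal AUC_0→11:
  [0→1]: (0.0+231.4)/2 × 1 = 115.7
  [1→5]: (231.4+431.6)/2 × 4 = 1326.0
  [5→11]: (431.6+314.7)/2 × 6 = 2238.9
  Sum = 3680.6 µg/L·h
Extrapolated tail: C_last / k_e = 314.7 / 0.07 = 4495.714
AUC_0→∞ = 3680.6 + 4495.714 = 8176.314 µg/L·h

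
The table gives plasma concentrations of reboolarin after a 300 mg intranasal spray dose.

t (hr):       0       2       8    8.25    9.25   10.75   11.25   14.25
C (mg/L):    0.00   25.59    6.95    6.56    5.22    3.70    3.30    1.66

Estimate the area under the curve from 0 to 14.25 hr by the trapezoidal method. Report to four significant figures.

Trapezoidal AUC_0→14.25:
  [0→2]: (0.00+25.59)/2 × 2 = 25.59
  [2→8]: (25.59+6.95)/2 × 6 = 97.62
  [8→8.25]: (6.95+6.56)/2 × 0.25 = 1.68875
  [8.25→9.25]: (6.56+5.22)/2 × 1 = 5.89
  [9.25→10.75]: (5.22+3.70)/2 × 1.5 = 6.69
  [10.75→11.25]: (3.70+3.30)/2 × 0.5 = 1.75
  [11.25→14.25]: (3.30+1.66)/2 × 3 = 7.44
  Sum = 146.66875 mg/L·hr

AUC = 146.7 mg/L·hr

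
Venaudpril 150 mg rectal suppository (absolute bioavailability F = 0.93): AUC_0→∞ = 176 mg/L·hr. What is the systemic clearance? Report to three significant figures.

CL = F × Dose / AUC_0→∞
   = 0.93 × 150 / 176 = 0.792614 L/hr

CL = 0.793 L/hr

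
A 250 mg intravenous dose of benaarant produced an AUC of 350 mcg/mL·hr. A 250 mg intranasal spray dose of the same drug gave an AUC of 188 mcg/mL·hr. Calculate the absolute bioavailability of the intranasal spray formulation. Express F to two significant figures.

F = (AUC_ev / D_ev) / (AUC_iv / D_iv)
  = (188/250) / (350/250)
  = 0.752 / 1.4 = 0.5371

F = 0.54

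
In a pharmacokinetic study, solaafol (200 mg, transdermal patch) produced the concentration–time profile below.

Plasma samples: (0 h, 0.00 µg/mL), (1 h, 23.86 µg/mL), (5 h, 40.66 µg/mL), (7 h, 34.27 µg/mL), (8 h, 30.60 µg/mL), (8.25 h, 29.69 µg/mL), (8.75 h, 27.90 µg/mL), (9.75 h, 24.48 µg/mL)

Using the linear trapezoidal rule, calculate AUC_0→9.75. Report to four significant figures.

Trapezoidal AUC_0→9.75:
  [0→1]: (0.00+23.86)/2 × 1 = 11.93
  [1→5]: (23.86+40.66)/2 × 4 = 129.04
  [5→7]: (40.66+34.27)/2 × 2 = 74.93
  [7→8]: (34.27+30.60)/2 × 1 = 32.435
  [8→8.25]: (30.60+29.69)/2 × 0.25 = 7.53625
  [8.25→8.75]: (29.69+27.90)/2 × 0.5 = 14.3975
  [8.75→9.75]: (27.90+24.48)/2 × 1 = 26.19
  Sum = 296.45875 µg/mL·h

AUC = 296.5 µg/mL·h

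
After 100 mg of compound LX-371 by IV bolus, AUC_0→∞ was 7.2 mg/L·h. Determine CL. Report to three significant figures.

CL = Dose_iv / AUC_0→∞
   = 100 / 7.2 = 13.8889 L/h

CL = 13.9 L/h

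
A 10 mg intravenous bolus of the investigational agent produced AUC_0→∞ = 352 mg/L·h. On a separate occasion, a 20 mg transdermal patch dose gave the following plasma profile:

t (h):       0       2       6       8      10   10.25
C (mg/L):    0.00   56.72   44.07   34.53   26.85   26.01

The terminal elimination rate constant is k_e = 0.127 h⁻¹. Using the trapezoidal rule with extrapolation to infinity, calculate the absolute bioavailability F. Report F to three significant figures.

F = 0.866

Trapezoidal AUC_0→10.25 (transdermal patch):
  [0→2]: (0.00+56.72)/2 × 2 = 56.72
  [2→6]: (56.72+44.07)/2 × 4 = 201.58
  [6→8]: (44.07+34.53)/2 × 2 = 78.6
  [8→10]: (34.53+26.85)/2 × 2 = 61.38
  [10→10.25]: (26.85+26.01)/2 × 0.25 = 6.6075
  Sum = 404.8875 mg/L·h
Tail: C_last/k_e = 26.01/0.127 = 204.803
AUC_0→∞ (transdermal patch) = 404.8875 + 204.803 = 609.6905 mg/L·h
F = (AUC_ev/D_ev)/(AUC_iv/D_iv) = (609.6905/20)/(352/10) = 30.484525/35.2 = 0.8660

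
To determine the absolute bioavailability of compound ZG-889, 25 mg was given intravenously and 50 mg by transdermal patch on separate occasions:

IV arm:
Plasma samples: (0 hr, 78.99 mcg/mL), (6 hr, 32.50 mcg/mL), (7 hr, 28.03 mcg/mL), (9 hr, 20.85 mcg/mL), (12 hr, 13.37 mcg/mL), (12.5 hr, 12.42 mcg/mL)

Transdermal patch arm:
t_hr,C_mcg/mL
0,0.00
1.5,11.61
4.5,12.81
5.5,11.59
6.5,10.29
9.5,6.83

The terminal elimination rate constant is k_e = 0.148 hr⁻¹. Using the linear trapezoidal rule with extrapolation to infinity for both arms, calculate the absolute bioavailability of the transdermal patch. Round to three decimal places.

F = 0.126

Trapezoidal AUC_0→12.5 (IV):
  [0→6]: (78.99+32.50)/2 × 6 = 334.47
  [6→7]: (32.50+28.03)/2 × 1 = 30.265
  [7→9]: (28.03+20.85)/2 × 2 = 48.88
  [9→12]: (20.85+13.37)/2 × 3 = 51.33
  [12→12.5]: (13.37+12.42)/2 × 0.5 = 6.4475
  Sum = 471.3925 mcg/mL·hr
IV tail: 12.42/0.148 = 83.919; AUC_iv,0→∞ = 471.3925 + 83.919 = 555.3115 mcg/mL·hr
Trapezoidal AUC_0→9.5 (transdermal patch):
  [0→1.5]: (0.00+11.61)/2 × 1.5 = 8.7075
  [1.5→4.5]: (11.61+12.81)/2 × 3 = 36.63
  [4.5→5.5]: (12.81+11.59)/2 × 1 = 12.2
  [5.5→6.5]: (11.59+10.29)/2 × 1 = 10.94
  [6.5→9.5]: (10.29+6.83)/2 × 3 = 25.68
  Sum = 94.1575 mcg/mL·hr
transdermal patch tail: 6.83/0.148 = 46.149; AUC_ev,0→∞ = 94.1575 + 46.149 = 140.3065 mcg/mL·hr
F = (AUC_ev/D_ev)/(AUC_iv/D_iv) = (140.3065/50)/(555.3115/25) = 2.80613/22.21246 = 0.1263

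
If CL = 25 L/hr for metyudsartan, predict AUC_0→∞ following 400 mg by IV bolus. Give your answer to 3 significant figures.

AUC_0→∞ = Dose_iv / CL
        = 400 / 25 = 16 mg/L·hr

AUC = 16.0 mg/L·hr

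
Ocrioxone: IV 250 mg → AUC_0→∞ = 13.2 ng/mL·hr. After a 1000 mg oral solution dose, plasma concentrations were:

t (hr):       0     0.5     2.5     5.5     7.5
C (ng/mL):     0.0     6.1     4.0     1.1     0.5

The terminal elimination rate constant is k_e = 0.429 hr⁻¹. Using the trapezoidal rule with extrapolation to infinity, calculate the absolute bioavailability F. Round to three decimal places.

Trapezoidal AUC_0→7.5 (oral solution):
  [0→0.5]: (0.0+6.1)/2 × 0.5 = 1.525
  [0.5→2.5]: (6.1+4.0)/2 × 2 = 10.1
  [2.5→5.5]: (4.0+1.1)/2 × 3 = 7.65
  [5.5→7.5]: (1.1+0.5)/2 × 2 = 1.6
  Sum = 20.875 ng/mL·hr
Tail: C_last/k_e = 0.5/0.429 = 1.166
AUC_0→∞ (oral solution) = 20.875 + 1.166 = 22.041 ng/mL·hr
F = (AUC_ev/D_ev)/(AUC_iv/D_iv) = (22.041/1000)/(13.2/250) = 0.022041/0.0528 = 0.4174

F = 0.417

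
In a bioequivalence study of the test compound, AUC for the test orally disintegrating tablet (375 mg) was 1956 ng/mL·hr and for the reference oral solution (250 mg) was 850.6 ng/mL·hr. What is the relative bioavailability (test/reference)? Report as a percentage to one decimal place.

F_rel = 153.3%

F_rel = (AUC_test/D_test) / (AUC_ref/D_ref)
      = (1956/375) / (850.6/250)
      = 5.216 / 3.4024 = 1.5330 = 153.30%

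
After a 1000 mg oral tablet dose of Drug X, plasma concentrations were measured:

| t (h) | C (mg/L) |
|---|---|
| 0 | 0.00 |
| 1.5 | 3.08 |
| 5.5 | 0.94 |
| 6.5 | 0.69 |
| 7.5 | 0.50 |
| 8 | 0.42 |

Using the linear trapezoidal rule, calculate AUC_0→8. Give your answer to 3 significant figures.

Trapezoidal AUC_0→8:
  [0→1.5]: (0.00+3.08)/2 × 1.5 = 2.31
  [1.5→5.5]: (3.08+0.94)/2 × 4 = 8.04
  [5.5→6.5]: (0.94+0.69)/2 × 1 = 0.815
  [6.5→7.5]: (0.69+0.50)/2 × 1 = 0.595
  [7.5→8]: (0.50+0.42)/2 × 0.5 = 0.23
  Sum = 11.99 mg/L·h

AUC = 12.0 mg/L·h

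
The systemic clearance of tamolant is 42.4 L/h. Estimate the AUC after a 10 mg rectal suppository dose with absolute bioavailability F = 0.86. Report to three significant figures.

AUC = 0.203 mg/L·h

AUC_0→∞ = F × Dose / CL
        = 0.86 × 10 / 42.4 = 0.20283 mg/L·h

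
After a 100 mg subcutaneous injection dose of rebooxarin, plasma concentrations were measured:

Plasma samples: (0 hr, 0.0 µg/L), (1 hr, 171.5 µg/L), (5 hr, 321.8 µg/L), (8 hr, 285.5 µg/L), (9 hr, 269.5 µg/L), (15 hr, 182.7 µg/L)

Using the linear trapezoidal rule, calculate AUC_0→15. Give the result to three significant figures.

AUC = 3620 µg/L·hr

Trapezoidal AUC_0→15:
  [0→1]: (0.0+171.5)/2 × 1 = 85.75
  [1→5]: (171.5+321.8)/2 × 4 = 986.6
  [5→8]: (321.8+285.5)/2 × 3 = 910.95
  [8→9]: (285.5+269.5)/2 × 1 = 277.5
  [9→15]: (269.5+182.7)/2 × 6 = 1356.6
  Sum = 3617.4 µg/L·hr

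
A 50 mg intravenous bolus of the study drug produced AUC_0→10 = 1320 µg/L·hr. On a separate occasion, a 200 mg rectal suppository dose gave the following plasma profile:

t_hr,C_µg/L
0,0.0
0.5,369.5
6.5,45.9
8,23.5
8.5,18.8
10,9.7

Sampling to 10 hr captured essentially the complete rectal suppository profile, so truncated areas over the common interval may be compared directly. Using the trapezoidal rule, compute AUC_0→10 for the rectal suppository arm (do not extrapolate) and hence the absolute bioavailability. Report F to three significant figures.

Trapezoidal AUC_0→10 (rectal suppository):
  [0→0.5]: (0.0+369.5)/2 × 0.5 = 92.375
  [0.5→6.5]: (369.5+45.9)/2 × 6 = 1246.2
  [6.5→8]: (45.9+23.5)/2 × 1.5 = 52.05
  [8→8.5]: (23.5+18.8)/2 × 0.5 = 10.575
  [8.5→10]: (18.8+9.7)/2 × 1.5 = 21.375
  Sum = 1422.575 µg/L·hr
F = (AUC_ev/D_ev)/(AUC_iv/D_iv) = (1422.575/200)/(1320/50) = 7.112875/26.4 = 0.2694

F = 0.269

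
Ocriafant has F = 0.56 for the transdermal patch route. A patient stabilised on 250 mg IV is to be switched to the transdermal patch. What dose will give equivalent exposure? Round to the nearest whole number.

D_transdermal = 446 mg

For equal systemic exposure: F × D_ev = D_iv
D_ev = D_iv / F = 250 / 0.56 = 446.429 mg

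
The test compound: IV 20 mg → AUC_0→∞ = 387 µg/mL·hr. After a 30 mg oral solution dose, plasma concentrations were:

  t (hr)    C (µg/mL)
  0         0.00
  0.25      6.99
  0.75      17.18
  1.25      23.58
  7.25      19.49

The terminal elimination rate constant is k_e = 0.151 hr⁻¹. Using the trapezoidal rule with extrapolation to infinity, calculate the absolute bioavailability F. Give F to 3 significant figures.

Trapezoidal AUC_0→7.25 (oral solution):
  [0→0.25]: (0.00+6.99)/2 × 0.25 = 0.87375
  [0.25→0.75]: (6.99+17.18)/2 × 0.5 = 6.0425
  [0.75→1.25]: (17.18+23.58)/2 × 0.5 = 10.19
  [1.25→7.25]: (23.58+19.49)/2 × 6 = 129.21
  Sum = 146.31625 µg/mL·hr
Tail: C_last/k_e = 19.49/0.151 = 129.073
AUC_0→∞ (oral solution) = 146.31625 + 129.073 = 275.38925 µg/mL·hr
F = (AUC_ev/D_ev)/(AUC_iv/D_iv) = (275.38925/30)/(387/20) = 9.17964/19.35 = 0.4744

F = 0.474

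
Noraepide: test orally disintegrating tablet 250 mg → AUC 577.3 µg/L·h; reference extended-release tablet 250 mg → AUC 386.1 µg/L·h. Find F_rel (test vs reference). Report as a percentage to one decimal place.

F_rel = (AUC_test/D_test) / (AUC_ref/D_ref)
      = (577.3/250) / (386.1/250)
      = 2.3092 / 1.5444 = 1.4952 = 149.52%

F_rel = 149.5%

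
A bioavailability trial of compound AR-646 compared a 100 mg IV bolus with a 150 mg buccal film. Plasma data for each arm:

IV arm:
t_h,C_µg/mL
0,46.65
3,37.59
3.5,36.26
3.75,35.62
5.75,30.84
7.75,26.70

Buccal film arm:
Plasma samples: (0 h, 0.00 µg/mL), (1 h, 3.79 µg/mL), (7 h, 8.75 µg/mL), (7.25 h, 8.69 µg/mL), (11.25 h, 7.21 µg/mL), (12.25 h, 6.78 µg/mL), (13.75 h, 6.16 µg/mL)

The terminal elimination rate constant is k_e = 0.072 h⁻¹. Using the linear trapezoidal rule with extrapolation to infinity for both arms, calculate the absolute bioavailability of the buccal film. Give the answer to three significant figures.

Trapezoidal AUC_0→7.75 (IV):
  [0→3]: (46.65+37.59)/2 × 3 = 126.36
  [3→3.5]: (37.59+36.26)/2 × 0.5 = 18.4625
  [3.5→3.75]: (36.26+35.62)/2 × 0.25 = 8.985
  [3.75→5.75]: (35.62+30.84)/2 × 2 = 66.46
  [5.75→7.75]: (30.84+26.70)/2 × 2 = 57.54
  Sum = 277.8075 µg/mL·h
IV tail: 26.70/0.072 = 370.833; AUC_iv,0→∞ = 277.8075 + 370.833 = 648.6405 µg/mL·h
Trapezoidal AUC_0→13.75 (buccal film):
  [0→1]: (0.00+3.79)/2 × 1 = 1.895
  [1→7]: (3.79+8.75)/2 × 6 = 37.62
  [7→7.25]: (8.75+8.69)/2 × 0.25 = 2.18
  [7.25→11.25]: (8.69+7.21)/2 × 4 = 31.8
  [11.25→12.25]: (7.21+6.78)/2 × 1 = 6.995
  [12.25→13.75]: (6.78+6.16)/2 × 1.5 = 9.705
  Sum = 90.195 µg/mL·h
buccal film tail: 6.16/0.072 = 85.556; AUC_ev,0→∞ = 90.195 + 85.556 = 175.751 µg/mL·h
F = (AUC_ev/D_ev)/(AUC_iv/D_iv) = (175.751/150)/(648.6405/100) = 1.17167/6.486405 = 0.1806

F = 0.181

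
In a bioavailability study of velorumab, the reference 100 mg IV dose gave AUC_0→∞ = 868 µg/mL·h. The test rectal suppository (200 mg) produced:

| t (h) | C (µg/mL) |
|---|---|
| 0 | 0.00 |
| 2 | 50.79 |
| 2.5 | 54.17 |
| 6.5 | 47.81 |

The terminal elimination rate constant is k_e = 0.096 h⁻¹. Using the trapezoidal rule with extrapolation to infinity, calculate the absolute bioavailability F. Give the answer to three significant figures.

F = 0.449

Trapezoidal AUC_0→6.5 (rectal suppository):
  [0→2]: (0.00+50.79)/2 × 2 = 50.79
  [2→2.5]: (50.79+54.17)/2 × 0.5 = 26.24
  [2.5→6.5]: (54.17+47.81)/2 × 4 = 203.96
  Sum = 280.99 µg/mL·h
Tail: C_last/k_e = 47.81/0.096 = 498.021
AUC_0→∞ (rectal suppository) = 280.99 + 498.021 = 779.011 µg/mL·h
F = (AUC_ev/D_ev)/(AUC_iv/D_iv) = (779.011/200)/(868/100) = 3.895055/8.68 = 0.4487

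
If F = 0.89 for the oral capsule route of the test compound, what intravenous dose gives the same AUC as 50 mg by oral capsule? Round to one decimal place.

Systemic exposure from an extravascular dose = F × D_ev, so the equivalent IV dose is F × D_ev.
D_iv = F × D_ev = 0.89 × 50 = 44.5 mg

D_iv = 44.5 mg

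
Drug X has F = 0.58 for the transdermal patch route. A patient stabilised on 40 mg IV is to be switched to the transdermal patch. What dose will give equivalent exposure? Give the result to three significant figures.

D_transdermal = 69.0 mg

For equal systemic exposure: F × D_ev = D_iv
D_ev = D_iv / F = 40 / 0.58 = 68.9655 mg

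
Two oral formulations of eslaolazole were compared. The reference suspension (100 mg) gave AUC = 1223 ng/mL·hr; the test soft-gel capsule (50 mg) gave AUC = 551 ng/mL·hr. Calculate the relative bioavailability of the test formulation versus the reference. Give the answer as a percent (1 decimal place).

F_rel = (AUC_test/D_test) / (AUC_ref/D_ref)
      = (551/50) / (1223/100)
      = 11.02 / 12.23 = 0.9011 = 90.11%

F_rel = 90.1%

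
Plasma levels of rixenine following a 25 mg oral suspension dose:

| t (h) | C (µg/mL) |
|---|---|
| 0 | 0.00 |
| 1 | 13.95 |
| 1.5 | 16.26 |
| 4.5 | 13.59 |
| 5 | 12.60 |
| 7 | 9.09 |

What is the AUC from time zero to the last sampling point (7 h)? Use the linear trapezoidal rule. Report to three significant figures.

AUC = 87.5 µg/mL·h

Trapezoidal AUC_0→7:
  [0→1]: (0.00+13.95)/2 × 1 = 6.975
  [1→1.5]: (13.95+16.26)/2 × 0.5 = 7.5525
  [1.5→4.5]: (16.26+13.59)/2 × 3 = 44.775
  [4.5→5]: (13.59+12.60)/2 × 0.5 = 6.5475
  [5→7]: (12.60+9.09)/2 × 2 = 21.69
  Sum = 87.54 µg/mL·h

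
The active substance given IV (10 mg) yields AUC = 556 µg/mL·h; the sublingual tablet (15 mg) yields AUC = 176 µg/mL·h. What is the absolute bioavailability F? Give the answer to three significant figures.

F = 0.211

F = (AUC_ev / D_ev) / (AUC_iv / D_iv)
  = (176/15) / (556/10)
  = 11.7333 / 55.6 = 0.2110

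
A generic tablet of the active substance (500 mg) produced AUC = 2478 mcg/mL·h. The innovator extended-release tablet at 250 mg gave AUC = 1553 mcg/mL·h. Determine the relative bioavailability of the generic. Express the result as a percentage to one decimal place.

F_rel = 79.8%

F_rel = (AUC_test/D_test) / (AUC_ref/D_ref)
      = (2478/500) / (1553/250)
      = 4.956 / 6.212 = 0.7978 = 79.78%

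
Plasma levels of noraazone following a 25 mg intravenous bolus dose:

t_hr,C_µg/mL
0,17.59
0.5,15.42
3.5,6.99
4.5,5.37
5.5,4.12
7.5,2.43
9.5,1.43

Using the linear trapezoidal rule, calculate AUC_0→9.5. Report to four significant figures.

AUC = 63.20 µg/mL·hr

Trapezoidal AUC_0→9.5:
  [0→0.5]: (17.59+15.42)/2 × 0.5 = 8.2525
  [0.5→3.5]: (15.42+6.99)/2 × 3 = 33.615
  [3.5→4.5]: (6.99+5.37)/2 × 1 = 6.18
  [4.5→5.5]: (5.37+4.12)/2 × 1 = 4.745
  [5.5→7.5]: (4.12+2.43)/2 × 2 = 6.55
  [7.5→9.5]: (2.43+1.43)/2 × 2 = 3.86
  Sum = 63.2025 µg/mL·hr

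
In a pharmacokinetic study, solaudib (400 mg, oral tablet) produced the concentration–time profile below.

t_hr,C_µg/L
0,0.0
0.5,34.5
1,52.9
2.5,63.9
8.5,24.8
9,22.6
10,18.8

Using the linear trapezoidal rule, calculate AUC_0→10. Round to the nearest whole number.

Trapezoidal AUC_0→10:
  [0→0.5]: (0.0+34.5)/2 × 0.5 = 8.625
  [0.5→1]: (34.5+52.9)/2 × 0.5 = 21.85
  [1→2.5]: (52.9+63.9)/2 × 1.5 = 87.6
  [2.5→8.5]: (63.9+24.8)/2 × 6 = 266.1
  [8.5→9]: (24.8+22.6)/2 × 0.5 = 11.85
  [9→10]: (22.6+18.8)/2 × 1 = 20.7
  Sum = 416.725 µg/L·hr

AUC = 417 µg/L·hr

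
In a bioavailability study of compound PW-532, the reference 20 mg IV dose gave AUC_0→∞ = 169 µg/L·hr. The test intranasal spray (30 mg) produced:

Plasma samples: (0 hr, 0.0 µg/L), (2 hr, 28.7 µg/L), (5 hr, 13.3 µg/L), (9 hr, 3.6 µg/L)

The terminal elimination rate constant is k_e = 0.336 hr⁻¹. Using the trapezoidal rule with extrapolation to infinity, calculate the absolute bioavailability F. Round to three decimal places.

Trapezoidal AUC_0→9 (intranasal spray):
  [0→2]: (0.0+28.7)/2 × 2 = 28.7
  [2→5]: (28.7+13.3)/2 × 3 = 63.0
  [5→9]: (13.3+3.6)/2 × 4 = 33.8
  Sum = 125.5 µg/L·hr
Tail: C_last/k_e = 3.6/0.336 = 10.714
AUC_0→∞ (intranasal spray) = 125.5 + 10.714 = 136.214 µg/L·hr
F = (AUC_ev/D_ev)/(AUC_iv/D_iv) = (136.214/30)/(169/20) = 4.54047/8.45 = 0.5373

F = 0.537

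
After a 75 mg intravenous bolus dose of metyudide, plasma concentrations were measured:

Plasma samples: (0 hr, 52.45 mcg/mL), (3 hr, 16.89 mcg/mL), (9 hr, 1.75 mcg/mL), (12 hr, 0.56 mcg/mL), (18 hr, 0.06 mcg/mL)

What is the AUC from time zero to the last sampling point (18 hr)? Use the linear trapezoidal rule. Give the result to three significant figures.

Trapezoidal AUC_0→18:
  [0→3]: (52.45+16.89)/2 × 3 = 104.01
  [3→9]: (16.89+1.75)/2 × 6 = 55.92
  [9→12]: (1.75+0.56)/2 × 3 = 3.465
  [12→18]: (0.56+0.06)/2 × 6 = 1.86
  Sum = 165.255 mcg/mL·hr

AUC = 165 mcg/mL·hr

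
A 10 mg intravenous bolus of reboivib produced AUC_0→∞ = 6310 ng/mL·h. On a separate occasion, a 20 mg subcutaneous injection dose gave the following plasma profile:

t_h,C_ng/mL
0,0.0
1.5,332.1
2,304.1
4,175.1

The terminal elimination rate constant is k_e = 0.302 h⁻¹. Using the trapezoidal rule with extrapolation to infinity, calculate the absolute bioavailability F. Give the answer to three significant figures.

F = 0.116

Trapezoidal AUC_0→4 (subcutaneous injection):
  [0→1.5]: (0.0+332.1)/2 × 1.5 = 249.075
  [1.5→2]: (332.1+304.1)/2 × 0.5 = 159.05
  [2→4]: (304.1+175.1)/2 × 2 = 479.2
  Sum = 887.325 ng/mL·h
Tail: C_last/k_e = 175.1/0.302 = 579.801
AUC_0→∞ (subcutaneous injection) = 887.325 + 579.801 = 1467.126 ng/mL·h
F = (AUC_ev/D_ev)/(AUC_iv/D_iv) = (1467.126/20)/(6310/10) = 73.3563/631 = 0.1163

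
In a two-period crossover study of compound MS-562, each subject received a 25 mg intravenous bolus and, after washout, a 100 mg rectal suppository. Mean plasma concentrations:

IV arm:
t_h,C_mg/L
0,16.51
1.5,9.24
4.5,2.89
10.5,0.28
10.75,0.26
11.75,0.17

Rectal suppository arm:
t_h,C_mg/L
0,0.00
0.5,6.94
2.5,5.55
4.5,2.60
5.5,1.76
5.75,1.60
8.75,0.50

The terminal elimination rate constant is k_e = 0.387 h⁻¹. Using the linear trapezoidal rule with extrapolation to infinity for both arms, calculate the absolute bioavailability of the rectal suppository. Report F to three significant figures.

F = 0.154

Trapezoidal AUC_0→11.75 (IV):
  [0→1.5]: (16.51+9.24)/2 × 1.5 = 19.3125
  [1.5→4.5]: (9.24+2.89)/2 × 3 = 18.195
  [4.5→10.5]: (2.89+0.28)/2 × 6 = 9.51
  [10.5→10.75]: (0.28+0.26)/2 × 0.25 = 0.0675
  [10.75→11.75]: (0.26+0.17)/2 × 1 = 0.215
  Sum = 47.3 mg/L·h
IV tail: 0.17/0.387 = 0.439; AUC_iv,0→∞ = 47.3 + 0.439 = 47.739 mg/L·h
Trapezoidal AUC_0→8.75 (rectal suppository):
  [0→0.5]: (0.00+6.94)/2 × 0.5 = 1.735
  [0.5→2.5]: (6.94+5.55)/2 × 2 = 12.49
  [2.5→4.5]: (5.55+2.60)/2 × 2 = 8.15
  [4.5→5.5]: (2.60+1.76)/2 × 1 = 2.18
  [5.5→5.75]: (1.76+1.60)/2 × 0.25 = 0.42
  [5.75→8.75]: (1.60+0.50)/2 × 3 = 3.15
  Sum = 28.125 mg/L·h
rectal suppository tail: 0.50/0.387 = 1.292; AUC_ev,0→∞ = 28.125 + 1.292 = 29.417 mg/L·h
F = (AUC_ev/D_ev)/(AUC_iv/D_iv) = (29.417/100)/(47.739/25) = 0.29417/1.90956 = 0.1541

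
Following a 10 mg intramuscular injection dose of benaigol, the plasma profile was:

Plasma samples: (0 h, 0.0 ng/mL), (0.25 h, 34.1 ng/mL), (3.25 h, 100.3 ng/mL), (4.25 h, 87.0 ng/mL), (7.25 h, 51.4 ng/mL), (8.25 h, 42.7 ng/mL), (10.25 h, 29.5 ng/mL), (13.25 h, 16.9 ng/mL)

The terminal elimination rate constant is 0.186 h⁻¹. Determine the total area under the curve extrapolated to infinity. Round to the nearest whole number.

AUC = 787 ng/mL·h

Trapezoidal AUC_0→13.25:
  [0→0.25]: (0.0+34.1)/2 × 0.25 = 4.2625
  [0.25→3.25]: (34.1+100.3)/2 × 3 = 201.6
  [3.25→4.25]: (100.3+87.0)/2 × 1 = 93.65
  [4.25→7.25]: (87.0+51.4)/2 × 3 = 207.6
  [7.25→8.25]: (51.4+42.7)/2 × 1 = 47.05
  [8.25→10.25]: (42.7+29.5)/2 × 2 = 72.2
  [10.25→13.25]: (29.5+16.9)/2 × 3 = 69.6
  Sum = 695.9625 ng/mL·h
Extrapolated tail: C_last / k_e = 16.9 / 0.186 = 90.860
AUC_0→∞ = 695.9625 + 90.860 = 786.8225 ng/mL·h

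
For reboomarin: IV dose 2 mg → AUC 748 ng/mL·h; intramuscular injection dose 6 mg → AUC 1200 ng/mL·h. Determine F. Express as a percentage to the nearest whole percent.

F = 53%

F = (AUC_ev / D_ev) / (AUC_iv / D_iv)
  = (1200/6) / (748/2)
  = 200 / 374 = 0.5348
  = 53.48%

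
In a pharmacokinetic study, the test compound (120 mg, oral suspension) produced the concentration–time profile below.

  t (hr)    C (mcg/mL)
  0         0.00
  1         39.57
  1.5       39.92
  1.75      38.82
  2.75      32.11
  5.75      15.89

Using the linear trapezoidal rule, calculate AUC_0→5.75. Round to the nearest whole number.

Trapezoidal AUC_0→5.75:
  [0→1]: (0.00+39.57)/2 × 1 = 19.785
  [1→1.5]: (39.57+39.92)/2 × 0.5 = 19.8725
  [1.5→1.75]: (39.92+38.82)/2 × 0.25 = 9.8425
  [1.75→2.75]: (38.82+32.11)/2 × 1 = 35.465
  [2.75→5.75]: (32.11+15.89)/2 × 3 = 72.0
  Sum = 156.965 mcg/mL·hr

AUC = 157 mcg/mL·hr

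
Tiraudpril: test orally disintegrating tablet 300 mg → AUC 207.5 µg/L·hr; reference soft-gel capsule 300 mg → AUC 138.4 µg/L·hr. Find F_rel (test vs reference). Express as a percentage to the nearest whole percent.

F_rel = 150%

F_rel = (AUC_test/D_test) / (AUC_ref/D_ref)
      = (207.5/300) / (138.4/300)
      = 0.691667 / 0.461333 = 1.4993 = 149.93%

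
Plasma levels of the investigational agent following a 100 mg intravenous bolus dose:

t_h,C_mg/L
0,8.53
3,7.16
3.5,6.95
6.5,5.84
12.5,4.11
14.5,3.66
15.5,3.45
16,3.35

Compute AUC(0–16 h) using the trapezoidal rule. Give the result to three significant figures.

AUC = 89.1 mg/L·h

Trapezoidal AUC_0→16:
  [0→3]: (8.53+7.16)/2 × 3 = 23.535
  [3→3.5]: (7.16+6.95)/2 × 0.5 = 3.5275
  [3.5→6.5]: (6.95+5.84)/2 × 3 = 19.185
  [6.5→12.5]: (5.84+4.11)/2 × 6 = 29.85
  [12.5→14.5]: (4.11+3.66)/2 × 2 = 7.77
  [14.5→15.5]: (3.66+3.45)/2 × 1 = 3.555
  [15.5→16]: (3.45+3.35)/2 × 0.5 = 1.7
  Sum = 89.1225 mg/L·h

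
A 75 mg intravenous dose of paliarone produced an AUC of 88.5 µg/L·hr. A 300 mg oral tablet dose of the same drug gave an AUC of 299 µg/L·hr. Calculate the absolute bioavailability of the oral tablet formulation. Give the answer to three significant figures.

F = 0.845

F = (AUC_ev / D_ev) / (AUC_iv / D_iv)
  = (299/300) / (88.5/75)
  = 0.996667 / 1.18 = 0.8446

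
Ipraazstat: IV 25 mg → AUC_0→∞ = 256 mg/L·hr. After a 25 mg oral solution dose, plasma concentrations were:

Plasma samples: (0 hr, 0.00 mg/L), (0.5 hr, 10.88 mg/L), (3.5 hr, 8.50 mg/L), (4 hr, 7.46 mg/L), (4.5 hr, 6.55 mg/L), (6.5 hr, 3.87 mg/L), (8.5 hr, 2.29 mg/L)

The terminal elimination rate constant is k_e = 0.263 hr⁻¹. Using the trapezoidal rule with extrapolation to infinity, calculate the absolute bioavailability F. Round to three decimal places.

Trapezoidal AUC_0→8.5 (oral solution):
  [0→0.5]: (0.00+10.88)/2 × 0.5 = 2.72
  [0.5→3.5]: (10.88+8.50)/2 × 3 = 29.07
  [3.5→4]: (8.50+7.46)/2 × 0.5 = 3.99
  [4→4.5]: (7.46+6.55)/2 × 0.5 = 3.5025
  [4.5→6.5]: (6.55+3.87)/2 × 2 = 10.42
  [6.5→8.5]: (3.87+2.29)/2 × 2 = 6.16
  Sum = 55.8625 mg/L·hr
Tail: C_last/k_e = 2.29/0.263 = 8.707
AUC_0→∞ (oral solution) = 55.8625 + 8.707 = 64.5695 mg/L·hr
F = (AUC_ev/D_ev)/(AUC_iv/D_iv) = (64.5695/25)/(256/25) = 2.58278/10.24 = 0.2522

F = 0.252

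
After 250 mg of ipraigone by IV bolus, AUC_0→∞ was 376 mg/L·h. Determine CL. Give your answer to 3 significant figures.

CL = Dose_iv / AUC_0→∞
   = 250 / 376 = 0.664894 L/h

CL = 0.665 L/h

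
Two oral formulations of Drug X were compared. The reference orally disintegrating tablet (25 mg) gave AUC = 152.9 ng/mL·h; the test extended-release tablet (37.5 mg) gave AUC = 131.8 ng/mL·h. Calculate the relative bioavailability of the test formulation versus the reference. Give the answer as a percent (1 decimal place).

F_rel = 57.5%

F_rel = (AUC_test/D_test) / (AUC_ref/D_ref)
      = (131.8/37.5) / (152.9/25)
      = 3.51467 / 6.116 = 0.5747 = 57.47%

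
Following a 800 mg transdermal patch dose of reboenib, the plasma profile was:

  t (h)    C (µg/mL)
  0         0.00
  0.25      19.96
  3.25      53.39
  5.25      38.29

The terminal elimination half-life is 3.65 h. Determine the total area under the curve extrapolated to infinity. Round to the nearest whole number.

AUC = 406 µg/mL·h

Trapezoidal AUC_0→5.25:
  [0→0.25]: (0.00+19.96)/2 × 0.25 = 2.495
  [0.25→3.25]: (19.96+53.39)/2 × 3 = 110.025
  [3.25→5.25]: (53.39+38.29)/2 × 2 = 91.68
  Sum = 204.2 µg/mL·h
k_e = ln2 / t½ = 0.693147 / 3.65 = 0.1899 h^-1
Extrapolated tail: C_last / k_e = 38.29 / 0.1899 = 201.632
AUC_0→∞ = 204.2 + 201.632 = 405.832 µg/mL·h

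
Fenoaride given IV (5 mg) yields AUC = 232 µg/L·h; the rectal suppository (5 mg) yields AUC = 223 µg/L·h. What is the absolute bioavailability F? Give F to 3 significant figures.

F = 0.961

F = (AUC_ev / D_ev) / (AUC_iv / D_iv)
  = (223/5) / (232/5)
  = 44.6 / 46.4 = 0.9612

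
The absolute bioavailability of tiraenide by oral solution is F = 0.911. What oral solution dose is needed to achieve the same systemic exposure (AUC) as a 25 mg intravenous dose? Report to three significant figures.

D_oral = 27.4 mg

For equal systemic exposure: F × D_ev = D_iv
D_ev = D_iv / F = 25 / 0.911 = 27.4424 mg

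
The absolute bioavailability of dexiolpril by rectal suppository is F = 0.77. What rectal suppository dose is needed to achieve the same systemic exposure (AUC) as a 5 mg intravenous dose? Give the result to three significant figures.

For equal systemic exposure: F × D_ev = D_iv
D_ev = D_iv / F = 5 / 0.77 = 6.49351 mg

D_rectal = 6.49 mg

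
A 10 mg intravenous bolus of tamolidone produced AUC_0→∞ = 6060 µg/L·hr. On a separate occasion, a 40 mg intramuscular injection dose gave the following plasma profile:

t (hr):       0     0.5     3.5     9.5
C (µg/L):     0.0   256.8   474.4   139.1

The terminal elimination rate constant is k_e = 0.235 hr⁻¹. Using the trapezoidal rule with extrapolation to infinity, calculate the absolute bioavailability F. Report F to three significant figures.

F = 0.148

Trapezoidal AUC_0→9.5 (intramuscular injection):
  [0→0.5]: (0.0+256.8)/2 × 0.5 = 64.2
  [0.5→3.5]: (256.8+474.4)/2 × 3 = 1096.8
  [3.5→9.5]: (474.4+139.1)/2 × 6 = 1840.5
  Sum = 3001.5 µg/L·hr
Tail: C_last/k_e = 139.1/0.235 = 591.915
AUC_0→∞ (intramuscular injection) = 3001.5 + 591.915 = 3593.415 µg/L·hr
F = (AUC_ev/D_ev)/(AUC_iv/D_iv) = (3593.415/40)/(6060/10) = 89.835375/606 = 0.1482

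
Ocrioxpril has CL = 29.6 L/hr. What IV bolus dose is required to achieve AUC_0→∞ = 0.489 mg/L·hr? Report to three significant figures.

Dose_iv = CL × AUC_0→∞
     = 29.6 × 0.489 = 14.4744 mg

Dose = 14.5 mg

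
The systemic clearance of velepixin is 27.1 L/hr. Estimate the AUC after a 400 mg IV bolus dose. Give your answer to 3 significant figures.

AUC_0→∞ = Dose_iv / CL
        = 400 / 27.1 = 14.7601 mg/L·hr

AUC = 14.8 mg/L·hr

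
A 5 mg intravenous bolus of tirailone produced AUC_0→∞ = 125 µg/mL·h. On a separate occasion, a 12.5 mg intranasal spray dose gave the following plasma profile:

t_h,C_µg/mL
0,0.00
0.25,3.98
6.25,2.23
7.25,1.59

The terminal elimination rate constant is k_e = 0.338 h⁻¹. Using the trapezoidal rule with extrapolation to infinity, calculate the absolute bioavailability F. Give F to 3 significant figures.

F = 0.0824

Trapezoidal AUC_0→7.25 (intranasal spray):
  [0→0.25]: (0.00+3.98)/2 × 0.25 = 0.4975
  [0.25→6.25]: (3.98+2.23)/2 × 6 = 18.63
  [6.25→7.25]: (2.23+1.59)/2 × 1 = 1.91
  Sum = 21.0375 µg/mL·h
Tail: C_last/k_e = 1.59/0.338 = 4.704
AUC_0→∞ (intranasal spray) = 21.0375 + 4.704 = 25.7415 µg/mL·h
F = (AUC_ev/D_ev)/(AUC_iv/D_iv) = (25.7415/12.5)/(125/5) = 2.05932/25 = 0.0824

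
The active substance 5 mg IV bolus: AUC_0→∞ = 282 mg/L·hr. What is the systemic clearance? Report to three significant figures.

CL = 0.0177 L/hr

CL = Dose_iv / AUC_0→∞
   = 5 / 282 = 0.0177305 L/hr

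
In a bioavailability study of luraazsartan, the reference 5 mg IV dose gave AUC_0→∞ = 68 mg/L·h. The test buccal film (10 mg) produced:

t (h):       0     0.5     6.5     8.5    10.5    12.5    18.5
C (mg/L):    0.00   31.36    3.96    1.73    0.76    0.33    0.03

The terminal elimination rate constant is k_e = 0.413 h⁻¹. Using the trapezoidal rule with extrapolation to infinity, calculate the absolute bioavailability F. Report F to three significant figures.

Trapezoidal AUC_0→18.5 (buccal film):
  [0→0.5]: (0.00+31.36)/2 × 0.5 = 7.84
  [0.5→6.5]: (31.36+3.96)/2 × 6 = 105.96
  [6.5→8.5]: (3.96+1.73)/2 × 2 = 5.69
  [8.5→10.5]: (1.73+0.76)/2 × 2 = 2.49
  [10.5→12.5]: (0.76+0.33)/2 × 2 = 1.09
  [12.5→18.5]: (0.33+0.03)/2 × 6 = 1.08
  Sum = 124.15 mg/L·h
Tail: C_last/k_e = 0.03/0.413 = 0.073
AUC_0→∞ (buccal film) = 124.15 + 0.073 = 124.223 mg/L·h
F = (AUC_ev/D_ev)/(AUC_iv/D_iv) = (124.223/10)/(68/5) = 12.4223/13.6 = 0.9134

F = 0.913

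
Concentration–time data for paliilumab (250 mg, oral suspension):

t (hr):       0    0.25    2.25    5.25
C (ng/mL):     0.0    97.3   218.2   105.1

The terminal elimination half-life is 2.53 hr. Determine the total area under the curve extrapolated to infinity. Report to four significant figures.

Trapezoidal AUC_0→5.25:
  [0→0.25]: (0.0+97.3)/2 × 0.25 = 12.1625
  [0.25→2.25]: (97.3+218.2)/2 × 2 = 315.5
  [2.25→5.25]: (218.2+105.1)/2 × 3 = 484.95
  Sum = 812.6125 ng/mL·hr
k_e = ln2 / t½ = 0.693147 / 2.53 = 0.2740 hr^-1
Extrapolated tail: C_last / k_e = 105.1 / 0.274 = 383.577
AUC_0→∞ = 812.6125 + 383.577 = 1196.1895 ng/mL·hr

AUC = 1196 ng/mL·hr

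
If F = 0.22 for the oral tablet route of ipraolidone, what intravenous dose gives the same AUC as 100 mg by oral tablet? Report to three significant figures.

Systemic exposure from an extravascular dose = F × D_ev, so the equivalent IV dose is F × D_ev.
D_iv = F × D_ev = 0.22 × 100 = 22 mg

D_iv = 22.0 mg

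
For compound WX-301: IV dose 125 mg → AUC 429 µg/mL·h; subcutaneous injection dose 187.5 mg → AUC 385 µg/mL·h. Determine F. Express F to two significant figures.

F = (AUC_ev / D_ev) / (AUC_iv / D_iv)
  = (385/187.5) / (429/125)
  = 2.05333 / 3.432 = 0.5983

F = 0.60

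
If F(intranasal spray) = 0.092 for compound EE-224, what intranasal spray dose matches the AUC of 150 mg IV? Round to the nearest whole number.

For equal systemic exposure: F × D_ev = D_iv
D_ev = D_iv / F = 150 / 0.092 = 1630.43 mg

D_intranasal = 1630 mg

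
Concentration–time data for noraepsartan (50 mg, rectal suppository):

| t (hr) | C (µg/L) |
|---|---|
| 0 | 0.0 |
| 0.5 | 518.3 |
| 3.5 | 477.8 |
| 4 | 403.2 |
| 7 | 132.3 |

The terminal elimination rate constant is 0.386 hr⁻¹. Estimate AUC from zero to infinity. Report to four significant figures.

AUC = 2990 µg/L·hr

Trapezoidal AUC_0→7:
  [0→0.5]: (0.0+518.3)/2 × 0.5 = 129.575
  [0.5→3.5]: (518.3+477.8)/2 × 3 = 1494.15
  [3.5→4]: (477.8+403.2)/2 × 0.5 = 220.25
  [4→7]: (403.2+132.3)/2 × 3 = 803.25
  Sum = 2647.225 µg/L·hr
Extrapolated tail: C_last / k_e = 132.3 / 0.386 = 342.746
AUC_0→∞ = 2647.225 + 342.746 = 2989.971 µg/L·hr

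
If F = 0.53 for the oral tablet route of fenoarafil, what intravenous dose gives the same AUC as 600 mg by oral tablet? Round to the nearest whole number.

Systemic exposure from an extravascular dose = F × D_ev, so the equivalent IV dose is F × D_ev.
D_iv = F × D_ev = 0.53 × 600 = 318 mg

D_iv = 318 mg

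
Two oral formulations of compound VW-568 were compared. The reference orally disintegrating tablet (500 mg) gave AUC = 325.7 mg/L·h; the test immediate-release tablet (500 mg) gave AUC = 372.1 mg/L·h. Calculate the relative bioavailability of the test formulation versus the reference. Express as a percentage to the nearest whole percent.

F_rel = (AUC_test/D_test) / (AUC_ref/D_ref)
      = (372.1/500) / (325.7/500)
      = 0.7442 / 0.6514 = 1.1425 = 114.25%

F_rel = 114%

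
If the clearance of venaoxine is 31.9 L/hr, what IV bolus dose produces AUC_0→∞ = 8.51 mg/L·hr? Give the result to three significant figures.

Dose = 271 mg

Dose_iv = CL × AUC_0→∞
     = 31.9 × 8.51 = 271.469 mg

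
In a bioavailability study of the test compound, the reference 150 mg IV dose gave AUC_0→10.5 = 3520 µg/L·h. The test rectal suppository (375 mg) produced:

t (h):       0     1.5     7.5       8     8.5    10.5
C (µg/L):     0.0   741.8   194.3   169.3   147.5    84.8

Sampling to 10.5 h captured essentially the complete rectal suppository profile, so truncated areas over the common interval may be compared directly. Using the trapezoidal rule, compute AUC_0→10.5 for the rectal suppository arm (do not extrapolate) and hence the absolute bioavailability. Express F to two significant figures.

F = 0.43

Trapezoidal AUC_0→10.5 (rectal suppository):
  [0→1.5]: (0.0+741.8)/2 × 1.5 = 556.35
  [1.5→7.5]: (741.8+194.3)/2 × 6 = 2808.3
  [7.5→8]: (194.3+169.3)/2 × 0.5 = 90.9
  [8→8.5]: (169.3+147.5)/2 × 0.5 = 79.2
  [8.5→10.5]: (147.5+84.8)/2 × 2 = 232.3
  Sum = 3767.05 µg/L·h
F = (AUC_ev/D_ev)/(AUC_iv/D_iv) = (3767.05/375)/(3520/150) = 10.0455/23.4667 = 0.4281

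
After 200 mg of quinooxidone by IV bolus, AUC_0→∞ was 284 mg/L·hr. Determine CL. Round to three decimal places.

CL = 0.704 L/hr

CL = Dose_iv / AUC_0→∞
   = 200 / 284 = 0.704225 L/hr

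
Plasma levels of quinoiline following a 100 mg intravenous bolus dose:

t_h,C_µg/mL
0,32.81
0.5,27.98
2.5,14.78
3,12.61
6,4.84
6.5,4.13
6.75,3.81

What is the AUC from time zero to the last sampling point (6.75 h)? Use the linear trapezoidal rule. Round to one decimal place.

Trapezoidal AUC_0→6.75:
  [0→0.5]: (32.81+27.98)/2 × 0.5 = 15.1975
  [0.5→2.5]: (27.98+14.78)/2 × 2 = 42.76
  [2.5→3]: (14.78+12.61)/2 × 0.5 = 6.8475
  [3→6]: (12.61+4.84)/2 × 3 = 26.175
  [6→6.5]: (4.84+4.13)/2 × 0.5 = 2.2425
  [6.5→6.75]: (4.13+3.81)/2 × 0.25 = 0.9925
  Sum = 94.215 µg/mL·h

AUC = 94.2 µg/mL·h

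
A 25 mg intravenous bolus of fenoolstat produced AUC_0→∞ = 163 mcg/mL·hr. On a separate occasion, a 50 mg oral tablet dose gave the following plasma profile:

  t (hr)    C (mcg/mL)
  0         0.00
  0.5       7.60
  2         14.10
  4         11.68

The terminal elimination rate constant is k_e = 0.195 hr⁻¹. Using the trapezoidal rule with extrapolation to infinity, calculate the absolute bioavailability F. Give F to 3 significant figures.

Trapezoidal AUC_0→4 (oral tablet):
  [0→0.5]: (0.00+7.60)/2 × 0.5 = 1.9
  [0.5→2]: (7.60+14.10)/2 × 1.5 = 16.275
  [2→4]: (14.10+11.68)/2 × 2 = 25.78
  Sum = 43.955 mcg/mL·hr
Tail: C_last/k_e = 11.68/0.195 = 59.897
AUC_0→∞ (oral tablet) = 43.955 + 59.897 = 103.852 mcg/mL·hr
F = (AUC_ev/D_ev)/(AUC_iv/D_iv) = (103.852/50)/(163/25) = 2.07704/6.52 = 0.3186

F = 0.319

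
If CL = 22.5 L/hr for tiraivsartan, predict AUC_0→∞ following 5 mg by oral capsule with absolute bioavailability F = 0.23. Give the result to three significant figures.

AUC_0→∞ = F × Dose / CL
        = 0.23 × 5 / 22.5 = 0.0511111 mg/L·hr

AUC = 0.0511 mg/L·hr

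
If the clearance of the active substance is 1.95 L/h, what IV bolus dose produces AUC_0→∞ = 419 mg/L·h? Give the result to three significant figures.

Dose_iv = CL × AUC_0→∞
     = 1.95 × 419 = 817.05 mg

Dose = 817 mg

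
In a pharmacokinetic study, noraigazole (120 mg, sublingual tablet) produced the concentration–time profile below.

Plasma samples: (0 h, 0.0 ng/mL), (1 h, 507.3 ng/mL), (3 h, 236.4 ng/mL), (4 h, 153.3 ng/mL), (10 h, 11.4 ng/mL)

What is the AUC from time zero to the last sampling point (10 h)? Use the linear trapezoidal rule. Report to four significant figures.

AUC = 1686 ng/mL·h

Trapezoidal AUC_0→10:
  [0→1]: (0.0+507.3)/2 × 1 = 253.65
  [1→3]: (507.3+236.4)/2 × 2 = 743.7
  [3→4]: (236.4+153.3)/2 × 1 = 194.85
  [4→10]: (153.3+11.4)/2 × 6 = 494.1
  Sum = 1686.3 ng/mL·h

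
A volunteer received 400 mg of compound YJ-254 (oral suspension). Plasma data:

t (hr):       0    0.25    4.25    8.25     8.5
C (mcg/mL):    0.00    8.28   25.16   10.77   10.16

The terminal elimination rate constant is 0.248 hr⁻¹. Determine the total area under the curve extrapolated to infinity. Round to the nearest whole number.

AUC = 183 mcg/mL·hr

Trapezoidal AUC_0→8.5:
  [0→0.25]: (0.00+8.28)/2 × 0.25 = 1.035
  [0.25→4.25]: (8.28+25.16)/2 × 4 = 66.88
  [4.25→8.25]: (25.16+10.77)/2 × 4 = 71.86
  [8.25→8.5]: (10.77+10.16)/2 × 0.25 = 2.61625
  Sum = 142.39125 mcg/mL·hr
Extrapolated tail: C_last / k_e = 10.16 / 0.248 = 40.968
AUC_0→∞ = 142.39125 + 40.968 = 183.35925 mcg/mL·hr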